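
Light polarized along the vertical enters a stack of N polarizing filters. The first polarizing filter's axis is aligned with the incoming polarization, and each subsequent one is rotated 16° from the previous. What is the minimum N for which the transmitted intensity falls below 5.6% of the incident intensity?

N = 38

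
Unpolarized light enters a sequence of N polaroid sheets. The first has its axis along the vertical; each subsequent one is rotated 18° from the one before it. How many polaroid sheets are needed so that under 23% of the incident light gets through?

First polarizer halves the unpolarized light: factor 1/2.
Each further stage multiplies by cos²(18°) = 0.9045.
After N polarizers: T = 0.5·0.9045^(N−1). Require T < 0.23 ⇒ N−1 > ln(0.23/0.5)/ln(0.9045) = 7.74, so N−1 ≥ 8 and N = 9.
Check: N=9 gives T = 0.224 < 0.23; N=8 gives T = 0.2477.

N = 9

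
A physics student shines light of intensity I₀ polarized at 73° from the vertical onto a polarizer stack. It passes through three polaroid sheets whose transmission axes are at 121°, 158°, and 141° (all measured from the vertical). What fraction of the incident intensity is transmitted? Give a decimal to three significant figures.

≈ 0.261 I₀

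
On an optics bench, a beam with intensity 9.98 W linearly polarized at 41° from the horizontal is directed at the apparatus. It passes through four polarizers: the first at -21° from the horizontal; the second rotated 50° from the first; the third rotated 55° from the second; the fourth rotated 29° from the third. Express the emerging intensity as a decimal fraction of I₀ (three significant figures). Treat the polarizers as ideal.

I/I₀ ≈ 0.0229

I₁ = 9.98 W · cos²(62°) = 2.2 W.
I₂ = I₁ · cos²(50°) = 2.2 · 0.4132 = 0.9088 W.
I₃ = I₂ · cos²(55°) = 0.9088 · 0.329 = 0.299 W.
I₄ = I₃ · cos²(29°) = 0.299 · 0.765 = 0.2287 W.
Transmitted fraction = 0.02292.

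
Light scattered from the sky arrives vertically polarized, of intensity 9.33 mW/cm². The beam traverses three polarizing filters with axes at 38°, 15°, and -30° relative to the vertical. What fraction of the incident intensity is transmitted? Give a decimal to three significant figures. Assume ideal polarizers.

I/I₀ ≈ 0.263

I₁ = 9.33 mW/cm² · cos²(38°) = 5.794 mW/cm².
I₂ = I₁ · cos²(23°) = 5.794 · 0.8473 = 4.909 mW/cm².
I₃ = I₂ · cos²(45°) = 4.909 · 0.5 = 2.455 mW/cm².
Transmitted fraction = 0.2631.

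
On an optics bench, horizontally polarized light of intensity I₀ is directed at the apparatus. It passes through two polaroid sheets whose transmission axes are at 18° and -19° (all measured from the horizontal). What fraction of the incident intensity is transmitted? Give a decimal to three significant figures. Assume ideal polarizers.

≈ 0.577 I₀

By Malus's law, I₁ = I₀ cos²(18° − 0°) = I₀ cos²(18°) = 0.9045 I₀.
I₂ = I₁ cos²(-19° − 18°) = 0.9045 I₀ · cos²(37°) = 0.5769 I₀.
Transmitted fraction = 0.5769.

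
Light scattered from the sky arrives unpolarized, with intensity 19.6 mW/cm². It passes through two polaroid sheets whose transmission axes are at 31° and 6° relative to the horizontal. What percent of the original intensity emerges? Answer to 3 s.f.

≈ 41.1%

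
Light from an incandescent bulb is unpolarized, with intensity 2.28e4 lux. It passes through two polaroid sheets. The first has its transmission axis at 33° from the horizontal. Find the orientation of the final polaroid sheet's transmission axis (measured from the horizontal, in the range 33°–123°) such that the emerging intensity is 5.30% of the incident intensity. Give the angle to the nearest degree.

θ ≈ 104°

Unpolarized light through the first polarizer → I₁ = ½ I₀, now polarized at 33°.
Need I₂/I₀ = 0.053, so cos²(θ − 33°) = 0.053 / 0.5 = 0.106.
θ − 33° = arccos(√0.106) = 71.0°, giving θ ≈ 33 + 71.0 = 104.0°.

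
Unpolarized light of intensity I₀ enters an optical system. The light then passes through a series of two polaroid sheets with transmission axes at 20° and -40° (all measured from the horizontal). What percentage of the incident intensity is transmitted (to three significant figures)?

≈ 12.5%

Unpolarized light through the first polarizer → I₁ = ½ I₀, now polarized at 20°.
I₂ = I₁ cos²(-40° − 20°) = 0.5 I₀ · cos²(60°) = 0.125 I₀.
That is 12.5% of the incident intensity.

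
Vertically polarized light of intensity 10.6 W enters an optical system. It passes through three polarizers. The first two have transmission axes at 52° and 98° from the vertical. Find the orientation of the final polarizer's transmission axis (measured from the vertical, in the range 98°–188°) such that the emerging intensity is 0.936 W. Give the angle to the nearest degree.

I₁ = I₀ cos²(52° − 0°) = I₀ cos²(52°) = 0.379 I₀.
I₂ = I₁ cos²(98° − 52°) = 0.379 I₀ · cos²(46°) = 0.1829 I₀.
Target fraction: 0.936 / 10.6 W = 0.0883 of I₀.
Need I₃/I₀ = 0.0883, so cos²(θ − 98°) = 0.0883 / 0.1829 = 0.4828.
θ − 98° = arccos(√0.4828) = 46.0°, giving θ ≈ 98 + 46.0 = 144.0°.

θ ≈ 144°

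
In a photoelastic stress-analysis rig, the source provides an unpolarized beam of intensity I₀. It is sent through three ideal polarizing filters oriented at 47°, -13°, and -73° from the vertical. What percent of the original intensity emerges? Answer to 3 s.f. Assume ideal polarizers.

≈ 3.13%

Unpolarized light through the first polarizer → I₁ = ½ I₀, now polarized at 47°.
I₂ = I₁ cos²(-13° − 47°) = 0.5 I₀ · cos²(60°) = 0.125 I₀.
I₃ = I₂ cos²(-73° + 13°) = 0.125 I₀ · cos²(60°) = 0.03125 I₀.
That is 3.125% of the incident intensity.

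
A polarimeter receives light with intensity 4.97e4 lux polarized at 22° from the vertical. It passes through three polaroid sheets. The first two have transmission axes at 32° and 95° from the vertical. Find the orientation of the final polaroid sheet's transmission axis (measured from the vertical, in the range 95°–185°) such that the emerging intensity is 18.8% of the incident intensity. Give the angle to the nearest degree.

θ ≈ 109°

By Malus's law, I₁ = I₀ cos²(32° − 22°) = I₀ cos²(10°) = 0.9698 I₀.
I₂ = I₁ cos²(95° − 32°) = 0.9698 I₀ · cos²(63°) = 0.1999 I₀.
Need I₃/I₀ = 0.188, so cos²(θ − 95°) = 0.188 / 0.1999 = 0.9405.
θ − 95° = arccos(√0.9405) = 14.1°, giving θ ≈ 95 + 14.1 = 109.1°.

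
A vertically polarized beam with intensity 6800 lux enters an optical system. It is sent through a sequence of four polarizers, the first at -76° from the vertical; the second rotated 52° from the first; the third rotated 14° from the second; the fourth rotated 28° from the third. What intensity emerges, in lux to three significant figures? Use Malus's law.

I ≈ 111 lux

By Malus's law, I₁ = 6800 lux · cos²(76°) = 398 lux.
I₂ = I₁ · cos²(52°) = 398 · 0.379 = 150.8 lux.
I₃ = I₂ · cos²(14°) = 150.8 · 0.9415 = 142 lux.
I₄ = I₃ · cos²(28°) = 142 · 0.7796 = 110.7 lux.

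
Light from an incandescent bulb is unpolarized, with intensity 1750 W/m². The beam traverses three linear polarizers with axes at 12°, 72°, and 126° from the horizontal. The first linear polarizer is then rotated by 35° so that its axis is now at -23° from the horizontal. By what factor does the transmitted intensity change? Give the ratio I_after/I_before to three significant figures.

Before rotation:
Unpolarized light through the first polarizer → I₁ = ½ I₀, now polarized at 12°.
I₂ = I₁ cos²(72° − 12°) = 0.5 I₀ · cos²(60°) = 0.125 I₀.
I₃ = I₂ cos²(126° − 72°) = 0.125 I₀ · cos²(54°) = 0.04319 I₀.
After rotation:
Unpolarized light through the first polarizer → I₁ = ½ I₀, now polarized at -23°.
Angle between axes 1 and 2: 85°. I₂ = 0.5 I₀ · cos²(85°) = 0.003798 I₀.
I₃ = I₂ cos²(126° − 72°) = 0.003798 I₀ · cos²(54°) = 0.001312 I₀.
Ratio = 0.001312 / 0.04319 = 0.03038.

I_new/I_old ≈ 0.0304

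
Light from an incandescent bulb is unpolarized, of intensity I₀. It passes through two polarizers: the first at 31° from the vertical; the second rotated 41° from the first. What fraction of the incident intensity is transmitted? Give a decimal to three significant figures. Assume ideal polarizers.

≈ 0.285 I₀

Unpolarized light through the first polarizer → I₁ = ½ I₀, now polarized at 31°.
I₂ = I₁ cos²(41°) = 0.5 · 0.5696 I₀ = 0.2848 I₀.
Transmitted fraction = 0.2848.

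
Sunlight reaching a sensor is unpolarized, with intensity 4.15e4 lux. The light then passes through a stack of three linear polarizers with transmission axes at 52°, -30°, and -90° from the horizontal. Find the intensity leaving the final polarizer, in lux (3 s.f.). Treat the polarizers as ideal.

Unpolarized light through the first polarizer → I₁ = 4.15e4 lux/2 = 2.075e+04 lux, polarized at 52°.
I₂ = I₁ · cos²(82°) = 2.075e+04 · 0.01937 = 401.9 lux.
I₃ = I₂ · cos²(60°) = 401.9 · 0.25 = 100.5 lux.

I ≈ 100 lux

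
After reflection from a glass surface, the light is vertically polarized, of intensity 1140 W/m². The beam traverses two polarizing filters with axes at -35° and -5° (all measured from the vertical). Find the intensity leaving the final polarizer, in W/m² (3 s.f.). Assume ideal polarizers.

I ≈ 574 W/m²

By Malus's law, I₁ = 1140 W/m² · cos²(35°) = 765 W/m².
I₂ = I₁ · cos²(30°) = 765 · 0.75 = 573.7 W/m².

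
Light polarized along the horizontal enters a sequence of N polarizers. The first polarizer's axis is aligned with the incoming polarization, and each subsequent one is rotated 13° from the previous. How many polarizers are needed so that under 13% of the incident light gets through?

First polarizer is aligned with the polarization: full transmission.
Each further stage multiplies by cos²(13°) = 0.9494.
After N polarizers: T = 0.9494^(N−1). Require T < 0.13 ⇒ N−1 > ln(0.13)/ln(0.9494) = 39.29, so N−1 ≥ 40 and N = 41.
Check: N=41 gives T = 0.1253 < 0.13; N=40 gives T = 0.132.

N = 41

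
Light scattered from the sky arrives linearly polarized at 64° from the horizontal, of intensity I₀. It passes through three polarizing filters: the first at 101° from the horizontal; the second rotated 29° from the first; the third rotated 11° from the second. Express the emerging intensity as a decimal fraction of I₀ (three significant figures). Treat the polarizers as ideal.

≈ 0.470 I₀

I₁ = I₀ cos²(101° − 64°) = I₀ cos²(37°) = 0.6378 I₀.
I₂ = I₁ cos²(29°) = 0.6378 · 0.765 I₀ = 0.4879 I₀.
I₃ = I₂ cos²(11°) = 0.4879 · 0.9636 I₀ = 0.4701 I₀.
Transmitted fraction = 0.4701.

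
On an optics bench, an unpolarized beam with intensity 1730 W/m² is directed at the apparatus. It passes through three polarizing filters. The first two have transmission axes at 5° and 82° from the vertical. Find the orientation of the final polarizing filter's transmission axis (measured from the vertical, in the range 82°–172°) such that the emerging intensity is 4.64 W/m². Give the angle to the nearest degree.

θ ≈ 153°

Unpolarized light through the first polarizer → I₁ = ½ I₀, now polarized at 5°.
I₂ = I₁ cos²(82° − 5°) = 0.5 I₀ · cos²(77°) = 0.0253 I₀.
Target fraction: 4.64 / 1730 W/m² = 0.002682 of I₀.
Need I₃/I₀ = 0.002682, so cos²(θ − 82°) = 0.002682 / 0.0253 = 0.106.
θ − 82° = arccos(√0.106) = 71.0°, giving θ ≈ 82 + 71.0 = 153.0°.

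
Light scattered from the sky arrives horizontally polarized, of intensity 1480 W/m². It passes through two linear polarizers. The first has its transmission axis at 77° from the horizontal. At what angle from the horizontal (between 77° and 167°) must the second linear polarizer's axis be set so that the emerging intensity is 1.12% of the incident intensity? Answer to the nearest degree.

θ ≈ 139°

I₁ = I₀ cos²(77° − 0°) = I₀ cos²(77°) = 0.0506 I₀.
Need I₂/I₀ = 0.0112, so cos²(θ − 77°) = 0.0112 / 0.0506 = 0.2213.
θ − 77° = arccos(√0.2213) = 61.9°, giving θ ≈ 77 + 61.9 = 138.9°.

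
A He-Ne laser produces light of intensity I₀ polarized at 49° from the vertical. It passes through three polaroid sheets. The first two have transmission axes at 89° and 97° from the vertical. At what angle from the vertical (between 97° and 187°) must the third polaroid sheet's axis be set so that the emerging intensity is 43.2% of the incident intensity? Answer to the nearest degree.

θ ≈ 127°

I₁ = I₀ cos²(89° − 49°) = I₀ cos²(40°) = 0.5868 I₀.
I₂ = I₁ cos²(97° − 89°) = 0.5868 I₀ · cos²(8°) = 0.5755 I₀.
Need I₃/I₀ = 0.432, so cos²(θ − 97°) = 0.432 / 0.5755 = 0.7507.
θ − 97° = arccos(√0.7507) = 30.0°, giving θ ≈ 97 + 30.0 = 127.0°.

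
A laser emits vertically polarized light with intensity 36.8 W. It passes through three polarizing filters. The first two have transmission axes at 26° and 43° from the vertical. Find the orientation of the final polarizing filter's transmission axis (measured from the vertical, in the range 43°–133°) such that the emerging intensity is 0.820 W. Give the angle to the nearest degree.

I₁ = I₀ cos²(26° − 0°) = I₀ cos²(26°) = 0.8078 I₀.
I₂ = I₁ cos²(43° − 26°) = 0.8078 I₀ · cos²(17°) = 0.7388 I₀.
Target fraction: 0.820 / 36.8 W = 0.02228 of I₀.
Need I₃/I₀ = 0.02228, so cos²(θ − 43°) = 0.02228 / 0.7388 = 0.03016.
θ − 43° = arccos(√0.03016) = 80.0°, giving θ ≈ 43 + 80.0 = 123.0°.

θ ≈ 123°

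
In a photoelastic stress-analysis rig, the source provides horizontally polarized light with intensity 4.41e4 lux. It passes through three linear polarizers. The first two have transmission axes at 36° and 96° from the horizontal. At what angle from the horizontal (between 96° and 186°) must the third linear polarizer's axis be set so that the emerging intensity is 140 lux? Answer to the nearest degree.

θ ≈ 178°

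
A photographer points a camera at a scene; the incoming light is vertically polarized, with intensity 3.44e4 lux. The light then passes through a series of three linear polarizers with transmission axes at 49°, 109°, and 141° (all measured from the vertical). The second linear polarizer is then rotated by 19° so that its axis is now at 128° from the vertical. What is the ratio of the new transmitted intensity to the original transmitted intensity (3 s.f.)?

Before rotation:
I₁ = I₀ cos²(49° − 0°) = I₀ cos²(49°) = 0.4304 I₀.
I₂ = I₁ cos²(109° − 49°) = 0.4304 I₀ · cos²(60°) = 0.1076 I₀.
I₃ = I₂ cos²(141° − 109°) = 0.1076 I₀ · cos²(32°) = 0.07739 I₀.
After rotation:
I₁ = I₀ cos²(49° − 0°) = I₀ cos²(49°) = 0.4304 I₀.
I₂ = I₁ cos²(128° − 49°) = 0.4304 I₀ · cos²(79°) = 0.01567 I₀.
I₃ = I₂ cos²(141° − 128°) = 0.01567 I₀ · cos²(13°) = 0.01488 I₀.
Ratio = 0.01488 / 0.07739 = 0.1922.

I_new/I_old ≈ 0.192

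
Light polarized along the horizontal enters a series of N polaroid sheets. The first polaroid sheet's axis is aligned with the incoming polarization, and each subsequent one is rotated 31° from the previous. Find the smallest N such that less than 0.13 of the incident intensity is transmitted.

First polarizer is aligned with the polarization: full transmission.
Each further stage multiplies by cos²(31°) = 0.7347.
After N polarizers: T = 0.7347^(N−1). Require T < 0.13 ⇒ N−1 > ln(0.13)/ln(0.7347) = 6.62, so N−1 ≥ 7 and N = 8.
Check: N=8 gives T = 0.1156 < 0.13; N=7 gives T = 0.1573.

N = 8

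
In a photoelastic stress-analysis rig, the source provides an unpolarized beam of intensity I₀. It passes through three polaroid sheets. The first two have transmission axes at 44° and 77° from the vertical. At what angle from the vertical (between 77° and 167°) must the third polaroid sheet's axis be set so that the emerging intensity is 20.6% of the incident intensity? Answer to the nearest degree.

Unpolarized light through the first polarizer → I₁ = ½ I₀, now polarized at 44°.
I₂ = I₁ cos²(77° − 44°) = 0.5 I₀ · cos²(33°) = 0.3517 I₀.
Need I₃/I₀ = 0.206, so cos²(θ − 77°) = 0.206 / 0.3517 = 0.5858.
θ − 77° = arccos(√0.5858) = 40.1°, giving θ ≈ 77 + 40.1 = 117.1°.

θ ≈ 117°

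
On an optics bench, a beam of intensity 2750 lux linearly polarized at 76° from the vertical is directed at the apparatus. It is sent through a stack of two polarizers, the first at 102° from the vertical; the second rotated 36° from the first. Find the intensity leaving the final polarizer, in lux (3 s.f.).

By Malus's law, I₁ = 2750 lux · cos²(26°) = 2222 lux.
I₂ = I₁ · cos²(36°) = 2222 · 0.6545 = 1454 lux.

I ≈ 1450 lux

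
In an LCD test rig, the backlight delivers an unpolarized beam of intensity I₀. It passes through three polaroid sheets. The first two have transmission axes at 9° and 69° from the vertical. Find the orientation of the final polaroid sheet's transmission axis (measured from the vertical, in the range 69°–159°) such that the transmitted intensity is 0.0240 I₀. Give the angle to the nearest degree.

θ ≈ 133°

Unpolarized light through the first polarizer → I₁ = ½ I₀, now polarized at 9°.
I₂ = I₁ cos²(69° − 9°) = 0.5 I₀ · cos²(60°) = 0.125 I₀.
Need I₃/I₀ = 0.024, so cos²(θ − 69°) = 0.024 / 0.125 = 0.192.
θ − 69° = arccos(√0.192) = 64.0°, giving θ ≈ 69 + 64.0 = 133.0°.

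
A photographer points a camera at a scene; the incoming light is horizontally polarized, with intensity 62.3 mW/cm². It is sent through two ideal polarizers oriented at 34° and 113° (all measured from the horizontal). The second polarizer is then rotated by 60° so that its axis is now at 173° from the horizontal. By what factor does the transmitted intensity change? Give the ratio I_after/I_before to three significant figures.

I_new/I_old ≈ 15.6

Before rotation:
I₁ = I₀ cos²(34° − 0°) = I₀ cos²(34°) = 0.6873 I₀.
I₂ = I₁ cos²(113° − 34°) = 0.6873 I₀ · cos²(79°) = 0.02502 I₀.
After rotation:
I₁ = I₀ cos²(34° − 0°) = I₀ cos²(34°) = 0.6873 I₀.
Angle between axes 1 and 2: 41°. I₂ = 0.6873 I₀ · cos²(41°) = 0.3915 I₀.
Ratio = 0.3915 / 0.02502 = 15.64.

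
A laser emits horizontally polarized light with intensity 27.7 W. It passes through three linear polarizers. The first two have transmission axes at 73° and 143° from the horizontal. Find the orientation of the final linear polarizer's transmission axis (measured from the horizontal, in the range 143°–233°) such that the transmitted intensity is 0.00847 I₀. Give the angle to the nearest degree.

I₁ = I₀ cos²(73° − 0°) = I₀ cos²(73°) = 0.08548 I₀.
I₂ = I₁ cos²(143° − 73°) = 0.08548 I₀ · cos²(70°) = 0.009999 I₀.
Need I₃/I₀ = 0.00847, so cos²(θ − 143°) = 0.00847 / 0.009999 = 0.8471.
θ − 143° = arccos(√0.8471) = 23.0°, giving θ ≈ 143 + 23.0 = 166.0°.

θ ≈ 166°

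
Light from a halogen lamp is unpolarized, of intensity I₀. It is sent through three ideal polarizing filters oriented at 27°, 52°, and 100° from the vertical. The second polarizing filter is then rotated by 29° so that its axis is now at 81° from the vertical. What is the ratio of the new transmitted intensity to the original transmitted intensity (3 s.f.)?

Before rotation:
Unpolarized light through the first polarizer → I₁ = ½ I₀, now polarized at 27°.
I₂ = I₁ cos²(52° − 27°) = 0.5 I₀ · cos²(25°) = 0.4107 I₀.
I₃ = I₂ cos²(100° − 52°) = 0.4107 I₀ · cos²(48°) = 0.1839 I₀.
After rotation:
Unpolarized light through the first polarizer → I₁ = ½ I₀, now polarized at 27°.
I₂ = I₁ cos²(81° − 27°) = 0.5 I₀ · cos²(54°) = 0.1727 I₀.
I₃ = I₂ cos²(100° − 81°) = 0.1727 I₀ · cos²(19°) = 0.1544 I₀.
Ratio = 0.1544 / 0.1839 = 0.8399.

I_new/I_old ≈ 0.840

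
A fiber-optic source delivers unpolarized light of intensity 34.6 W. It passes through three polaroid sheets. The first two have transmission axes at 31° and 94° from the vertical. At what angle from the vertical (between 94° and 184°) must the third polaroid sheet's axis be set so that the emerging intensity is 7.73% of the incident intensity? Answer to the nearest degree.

Unpolarized light through the first polarizer → I₁ = ½ I₀, now polarized at 31°.
I₂ = I₁ cos²(94° − 31°) = 0.5 I₀ · cos²(63°) = 0.1031 I₀.
Need I₃/I₀ = 0.0773, so cos²(θ − 94°) = 0.0773 / 0.1031 = 0.7501.
θ − 94° = arccos(√0.7501) = 30.0°, giving θ ≈ 94 + 30.0 = 124.0°.

θ ≈ 124°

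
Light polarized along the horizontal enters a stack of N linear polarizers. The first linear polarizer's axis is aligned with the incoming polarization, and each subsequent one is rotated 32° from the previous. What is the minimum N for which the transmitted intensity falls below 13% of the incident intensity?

First polarizer is aligned with the polarization: full transmission.
Each further stage multiplies by cos²(32°) = 0.7192.
After N polarizers: T = 0.7192^(N−1). Require T < 0.13 ⇒ N−1 > ln(0.13)/ln(0.7192) = 6.19, so N−1 ≥ 7 and N = 8.
Check: N=8 gives T = 0.09951 < 0.13; N=7 gives T = 0.1384.

N = 8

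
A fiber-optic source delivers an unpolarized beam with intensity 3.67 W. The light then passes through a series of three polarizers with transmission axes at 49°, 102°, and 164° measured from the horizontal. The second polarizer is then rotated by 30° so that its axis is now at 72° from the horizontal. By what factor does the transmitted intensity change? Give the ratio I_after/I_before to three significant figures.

I_new/I_old ≈ 0.0129

Before rotation:
Unpolarized light through the first polarizer → I₁ = ½ I₀, now polarized at 49°.
I₂ = I₁ cos²(102° − 49°) = 0.5 I₀ · cos²(53°) = 0.1811 I₀.
I₃ = I₂ cos²(164° − 102°) = 0.1811 I₀ · cos²(62°) = 0.03991 I₀.
After rotation:
Unpolarized light through the first polarizer → I₁ = ½ I₀, now polarized at 49°.
I₂ = I₁ cos²(72° − 49°) = 0.5 I₀ · cos²(23°) = 0.4237 I₀.
Angle between axes 2 and 3: 88°. I₃ = 0.4237 I₀ · cos²(88°) = 0.000516 I₀.
Ratio = 0.000516 / 0.03991 = 0.01293.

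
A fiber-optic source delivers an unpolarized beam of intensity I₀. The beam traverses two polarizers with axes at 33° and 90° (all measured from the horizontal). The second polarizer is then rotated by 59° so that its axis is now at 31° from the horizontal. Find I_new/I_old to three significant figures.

Before rotation:
Unpolarized light through the first polarizer → I₁ = ½ I₀, now polarized at 33°.
I₂ = I₁ cos²(90° − 33°) = 0.5 I₀ · cos²(57°) = 0.1483 I₀.
After rotation:
Unpolarized light through the first polarizer → I₁ = ½ I₀, now polarized at 33°.
I₂ = I₁ cos²(31° − 33°) = 0.5 I₀ · cos²(2°) = 0.4994 I₀.
Ratio = 0.4994 / 0.1483 = 3.367.

I_new/I_old ≈ 3.37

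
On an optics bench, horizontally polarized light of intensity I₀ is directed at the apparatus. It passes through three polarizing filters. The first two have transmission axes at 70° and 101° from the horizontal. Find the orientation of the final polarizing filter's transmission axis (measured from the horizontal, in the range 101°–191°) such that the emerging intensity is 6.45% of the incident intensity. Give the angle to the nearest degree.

I₁ = I₀ cos²(70° − 0°) = I₀ cos²(70°) = 0.117 I₀.
I₂ = I₁ cos²(101° − 70°) = 0.117 I₀ · cos²(31°) = 0.08595 I₀.
Need I₃/I₀ = 0.0645, so cos²(θ − 101°) = 0.0645 / 0.08595 = 0.7505.
θ − 101° = arccos(√0.7505) = 30.0°, giving θ ≈ 101 + 30.0 = 131.0°.

θ ≈ 131°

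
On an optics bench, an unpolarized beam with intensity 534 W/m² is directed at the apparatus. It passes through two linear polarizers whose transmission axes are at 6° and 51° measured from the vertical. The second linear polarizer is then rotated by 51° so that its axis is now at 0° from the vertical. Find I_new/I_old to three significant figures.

Before rotation:
Unpolarized light through the first polarizer → I₁ = ½ I₀, now polarized at 6°.
I₂ = I₁ cos²(51° − 6°) = 0.5 I₀ · cos²(45°) = 0.25 I₀.
After rotation:
Unpolarized light through the first polarizer → I₁ = ½ I₀, now polarized at 6°.
I₂ = I₁ cos²(0° − 6°) = 0.5 I₀ · cos²(6°) = 0.4945 I₀.
Ratio = 0.4945 / 0.25 = 1.978.

I_new/I_old ≈ 1.98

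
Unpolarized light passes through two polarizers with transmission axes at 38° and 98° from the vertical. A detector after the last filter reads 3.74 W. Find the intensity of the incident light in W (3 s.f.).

I₀ ≈ 29.9 W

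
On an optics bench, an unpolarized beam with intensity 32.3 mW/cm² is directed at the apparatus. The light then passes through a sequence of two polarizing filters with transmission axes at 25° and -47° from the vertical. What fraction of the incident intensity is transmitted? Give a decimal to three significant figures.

Unpolarized light through the first polarizer → I₁ = 32.3 mW/cm²/2 = 16.15 mW/cm², polarized at 25°.
I₂ = I₁ · cos²(72°) = 16.15 · 0.09549 = 1.542 mW/cm².
Transmitted fraction = 0.04775.

I/I₀ ≈ 0.0477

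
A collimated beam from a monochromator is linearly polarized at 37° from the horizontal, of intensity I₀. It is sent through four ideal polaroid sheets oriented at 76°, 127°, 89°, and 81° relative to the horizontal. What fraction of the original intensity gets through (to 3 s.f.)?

≈ 0.146 I₀

By Malus's law, I₁ = I₀ cos²(76° − 37°) = I₀ cos²(39°) = 0.604 I₀.
I₂ = I₁ cos²(127° − 76°) = 0.604 I₀ · cos²(51°) = 0.2392 I₀.
I₃ = I₂ cos²(89° − 127°) = 0.2392 I₀ · cos²(38°) = 0.1485 I₀.
I₄ = I₃ cos²(81° − 89°) = 0.1485 I₀ · cos²(8°) = 0.1457 I₀.
Transmitted fraction = 0.1457.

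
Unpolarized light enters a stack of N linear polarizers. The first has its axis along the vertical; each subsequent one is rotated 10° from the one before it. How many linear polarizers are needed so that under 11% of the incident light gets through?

N = 51

First polarizer halves the unpolarized light: factor 1/2.
Each further stage multiplies by cos²(10°) = 0.9698.
After N polarizers: T = 0.5·0.9698^(N−1). Require T < 0.11 ⇒ N−1 > ln(0.11/0.5)/ln(0.9698) = 49.45, so N−1 ≥ 50 and N = 51.
Check: N=51 gives T = 0.1082 < 0.11; N=50 gives T = 0.1115.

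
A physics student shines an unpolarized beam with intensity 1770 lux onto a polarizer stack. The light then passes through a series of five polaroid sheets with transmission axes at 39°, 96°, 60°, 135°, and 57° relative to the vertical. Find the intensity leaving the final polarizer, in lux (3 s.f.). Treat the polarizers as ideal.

Unpolarized light through the first polarizer → I₁ = 1770 lux/2 = 885 lux, polarized at 39°.
I₂ = I₁ · cos²(57°) = 885 · 0.2966 = 262.5 lux.
I₃ = I₂ · cos²(36°) = 262.5 · 0.6545 = 171.8 lux.
I₄ = I₃ · cos²(75°) = 171.8 · 0.06699 = 11.51 lux.
I₅ = I₄ · cos²(78°) = 11.51 · 0.04323 = 0.4975 lux.

I ≈ 0.498 lux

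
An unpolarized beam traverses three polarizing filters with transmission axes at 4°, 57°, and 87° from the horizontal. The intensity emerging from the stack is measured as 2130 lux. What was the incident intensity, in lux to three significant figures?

Unpolarized light through the first polarizer → I₁ = ½ I₀, now polarized at 4°.
I₂ = I₁ cos²(57° − 4°) = 0.5 I₀ · cos²(53°) = 0.1811 I₀.
I₃ = I₂ cos²(87° − 57°) = 0.1811 I₀ · cos²(30°) = 0.1358 I₀.
So 2130 lux = 0.1358 I₀, giving I₀ = 2130/0.1358 = 1.568e+04 lux.

I₀ ≈ 1.57e4 lux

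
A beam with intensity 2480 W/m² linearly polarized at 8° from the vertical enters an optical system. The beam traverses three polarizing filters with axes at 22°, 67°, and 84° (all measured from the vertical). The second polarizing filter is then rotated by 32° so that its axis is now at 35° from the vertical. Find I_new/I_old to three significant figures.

I_new/I_old ≈ 0.894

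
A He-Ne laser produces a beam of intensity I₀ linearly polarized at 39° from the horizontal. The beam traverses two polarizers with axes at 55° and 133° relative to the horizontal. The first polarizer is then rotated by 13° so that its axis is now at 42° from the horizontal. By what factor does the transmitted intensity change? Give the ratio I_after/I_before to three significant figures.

I_new/I_old ≈ 0.00760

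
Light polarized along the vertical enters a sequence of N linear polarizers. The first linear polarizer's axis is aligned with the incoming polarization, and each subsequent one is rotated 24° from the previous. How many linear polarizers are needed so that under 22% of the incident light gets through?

First polarizer is aligned with the polarization: full transmission.
Each further stage multiplies by cos²(24°) = 0.8346.
After N polarizers: T = 0.8346^(N−1). Require T < 0.22 ⇒ N−1 > ln(0.22)/ln(0.8346) = 8.37, so N−1 ≥ 9 and N = 10.
Check: N=10 gives T = 0.1964 < 0.22; N=9 gives T = 0.2353.

N = 10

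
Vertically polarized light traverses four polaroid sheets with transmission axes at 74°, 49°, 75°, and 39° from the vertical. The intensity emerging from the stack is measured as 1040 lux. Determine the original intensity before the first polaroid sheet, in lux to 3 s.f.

I₀ ≈ 3.15e4 lux

I₁ = I₀ cos²(74° − 0°) = I₀ cos²(74°) = 0.07598 I₀.
I₂ = I₁ cos²(49° − 74°) = 0.07598 I₀ · cos²(25°) = 0.06241 I₀.
I₃ = I₂ cos²(75° − 49°) = 0.06241 I₀ · cos²(26°) = 0.05041 I₀.
I₄ = I₃ cos²(39° − 75°) = 0.05041 I₀ · cos²(36°) = 0.033 I₀.
So 1040 lux = 0.033 I₀, giving I₀ = 1040/0.033 = 3.152e+04 lux.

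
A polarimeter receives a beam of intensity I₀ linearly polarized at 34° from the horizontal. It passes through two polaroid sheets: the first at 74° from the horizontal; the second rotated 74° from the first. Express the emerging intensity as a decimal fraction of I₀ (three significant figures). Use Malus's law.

≈ 0.0446 I₀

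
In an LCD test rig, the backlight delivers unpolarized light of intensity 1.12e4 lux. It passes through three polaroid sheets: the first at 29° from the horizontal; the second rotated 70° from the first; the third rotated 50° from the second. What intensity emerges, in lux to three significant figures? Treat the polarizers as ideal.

Unpolarized light through the first polarizer → I₁ = 1.12e4 lux/2 = 5600 lux, polarized at 29°.
I₂ = I₁ · cos²(70°) = 5600 · 0.117 = 655.1 lux.
I₃ = I₂ · cos²(50°) = 655.1 · 0.4132 = 270.7 lux.

I ≈ 271 lux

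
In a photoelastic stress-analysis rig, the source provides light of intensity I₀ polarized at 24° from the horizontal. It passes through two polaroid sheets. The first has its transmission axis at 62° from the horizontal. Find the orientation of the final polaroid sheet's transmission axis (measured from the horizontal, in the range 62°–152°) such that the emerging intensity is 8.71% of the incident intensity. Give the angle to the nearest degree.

θ ≈ 130°

I₁ = I₀ cos²(62° − 24°) = I₀ cos²(38°) = 0.621 I₀.
Need I₂/I₀ = 0.0871, so cos²(θ − 62°) = 0.0871 / 0.621 = 0.1403.
θ − 62° = arccos(√0.1403) = 68.0°, giving θ ≈ 62 + 68.0 = 130.0°.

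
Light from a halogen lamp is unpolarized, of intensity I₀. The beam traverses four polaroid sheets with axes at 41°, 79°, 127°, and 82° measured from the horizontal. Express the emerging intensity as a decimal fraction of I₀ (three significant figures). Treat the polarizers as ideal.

Unpolarized light through the first polarizer → I₁ = ½ I₀, now polarized at 41°.
I₂ = I₁ cos²(79° − 41°) = 0.5 I₀ · cos²(38°) = 0.3105 I₀.
I₃ = I₂ cos²(127° − 79°) = 0.3105 I₀ · cos²(48°) = 0.139 I₀.
I₄ = I₃ cos²(82° − 127°) = 0.139 I₀ · cos²(45°) = 0.06951 I₀.
Transmitted fraction = 0.06951.

≈ 0.0695 I₀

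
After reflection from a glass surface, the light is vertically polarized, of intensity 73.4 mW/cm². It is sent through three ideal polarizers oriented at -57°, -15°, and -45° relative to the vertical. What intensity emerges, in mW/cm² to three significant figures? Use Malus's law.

By Malus's law, I₁ = 73.4 mW/cm² · cos²(57°) = 21.77 mW/cm².
I₂ = I₁ · cos²(42°) = 21.77 · 0.5523 = 12.02 mW/cm².
I₃ = I₂ · cos²(30°) = 12.02 · 0.75 = 9.018 mW/cm².

I ≈ 9.02 mW/cm²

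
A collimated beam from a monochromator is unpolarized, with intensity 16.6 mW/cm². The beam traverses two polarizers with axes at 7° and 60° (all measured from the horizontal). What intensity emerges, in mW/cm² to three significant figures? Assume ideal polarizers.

Unpolarized light through the first polarizer → I₁ = 16.6 mW/cm²/2 = 8.3 mW/cm², polarized at 7°.
I₂ = I₁ · cos²(53°) = 8.3 · 0.3622 = 3.006 mW/cm².

I ≈ 3.01 mW/cm²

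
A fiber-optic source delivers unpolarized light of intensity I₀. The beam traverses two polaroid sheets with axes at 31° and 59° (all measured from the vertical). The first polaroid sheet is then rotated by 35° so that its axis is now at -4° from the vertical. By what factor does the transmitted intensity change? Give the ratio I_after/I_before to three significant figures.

I_new/I_old ≈ 0.264

Before rotation:
Unpolarized light through the first polarizer → I₁ = ½ I₀, now polarized at 31°.
I₂ = I₁ cos²(59° − 31°) = 0.5 I₀ · cos²(28°) = 0.3898 I₀.
After rotation:
Unpolarized light through the first polarizer → I₁ = ½ I₀, now polarized at -4°.
I₂ = I₁ cos²(59° + 4°) = 0.5 I₀ · cos²(63°) = 0.1031 I₀.
Ratio = 0.1031 / 0.3898 = 0.2644.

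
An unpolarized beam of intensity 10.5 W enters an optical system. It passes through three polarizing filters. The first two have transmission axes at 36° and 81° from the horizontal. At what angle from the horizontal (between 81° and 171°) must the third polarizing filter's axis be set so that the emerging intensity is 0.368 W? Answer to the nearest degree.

Unpolarized light through the first polarizer → I₁ = ½ I₀, now polarized at 36°.
I₂ = I₁ cos²(81° − 36°) = 0.5 I₀ · cos²(45°) = 0.25 I₀.
Target fraction: 0.368 / 10.5 W = 0.03505 of I₀.
Need I₃/I₀ = 0.03505, so cos²(θ − 81°) = 0.03505 / 0.25 = 0.1402.
θ − 81° = arccos(√0.1402) = 68.0°, giving θ ≈ 81 + 68.0 = 149.0°.

θ ≈ 149°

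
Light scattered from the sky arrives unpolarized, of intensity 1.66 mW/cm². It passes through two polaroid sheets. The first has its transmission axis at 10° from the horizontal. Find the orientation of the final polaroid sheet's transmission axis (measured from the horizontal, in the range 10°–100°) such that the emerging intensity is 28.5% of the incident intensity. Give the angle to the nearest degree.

θ ≈ 51°

Unpolarized light through the first polarizer → I₁ = ½ I₀, now polarized at 10°.
Need I₂/I₀ = 0.285, so cos²(θ − 10°) = 0.285 / 0.5 = 0.57.
θ − 10° = arccos(√0.57) = 41.0°, giving θ ≈ 10 + 41.0 = 51.0°.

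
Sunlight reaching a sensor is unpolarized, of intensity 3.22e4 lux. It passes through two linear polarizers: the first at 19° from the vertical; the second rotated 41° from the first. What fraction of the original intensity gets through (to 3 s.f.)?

I/I₀ ≈ 0.285

Unpolarized light through the first polarizer → I₁ = 3.22e4 lux/2 = 1.61e+04 lux, polarized at 19°.
I₂ = I₁ · cos²(41°) = 1.61e+04 · 0.5696 = 9170 lux.
Transmitted fraction = 0.2848.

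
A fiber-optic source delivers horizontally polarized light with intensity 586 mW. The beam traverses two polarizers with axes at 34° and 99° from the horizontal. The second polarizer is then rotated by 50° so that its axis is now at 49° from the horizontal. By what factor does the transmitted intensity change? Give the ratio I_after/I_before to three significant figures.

Before rotation:
I₁ = I₀ cos²(34° − 0°) = I₀ cos²(34°) = 0.6873 I₀.
I₂ = I₁ cos²(99° − 34°) = 0.6873 I₀ · cos²(65°) = 0.1228 I₀.
After rotation:
I₁ = I₀ cos²(34° − 0°) = I₀ cos²(34°) = 0.6873 I₀.
I₂ = I₁ cos²(49° − 34°) = 0.6873 I₀ · cos²(15°) = 0.6413 I₀.
Ratio = 0.6413 / 0.1228 = 5.224.

I_new/I_old ≈ 5.22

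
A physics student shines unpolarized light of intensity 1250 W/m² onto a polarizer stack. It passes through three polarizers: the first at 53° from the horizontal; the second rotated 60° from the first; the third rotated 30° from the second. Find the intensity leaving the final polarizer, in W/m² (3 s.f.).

I ≈ 117 W/m²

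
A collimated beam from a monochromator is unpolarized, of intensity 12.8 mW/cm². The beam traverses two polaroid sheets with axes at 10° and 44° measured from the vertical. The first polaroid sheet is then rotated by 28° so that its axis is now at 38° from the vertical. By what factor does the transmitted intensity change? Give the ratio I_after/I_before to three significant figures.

I_new/I_old ≈ 1.44

Before rotation:
Unpolarized light through the first polarizer → I₁ = ½ I₀, now polarized at 10°.
I₂ = I₁ cos²(44° − 10°) = 0.5 I₀ · cos²(34°) = 0.3437 I₀.
After rotation:
Unpolarized light through the first polarizer → I₁ = ½ I₀, now polarized at 38°.
I₂ = I₁ cos²(44° − 38°) = 0.5 I₀ · cos²(6°) = 0.4945 I₀.
Ratio = 0.4945 / 0.3437 = 1.439.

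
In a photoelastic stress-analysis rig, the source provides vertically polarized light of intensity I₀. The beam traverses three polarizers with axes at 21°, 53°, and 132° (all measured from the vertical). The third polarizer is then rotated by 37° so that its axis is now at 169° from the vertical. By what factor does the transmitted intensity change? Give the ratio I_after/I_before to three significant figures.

I_new/I_old ≈ 5.28

Before rotation:
By Malus's law, I₁ = I₀ cos²(21° − 0°) = I₀ cos²(21°) = 0.8716 I₀.
I₂ = I₁ cos²(53° − 21°) = 0.8716 I₀ · cos²(32°) = 0.6268 I₀.
I₃ = I₂ cos²(132° − 53°) = 0.6268 I₀ · cos²(79°) = 0.02282 I₀.
After rotation:
I₁ = I₀ cos²(21° − 0°) = I₀ cos²(21°) = 0.8716 I₀.
I₂ = I₁ cos²(53° − 21°) = 0.8716 I₀ · cos²(32°) = 0.6268 I₀.
Angle between axes 2 and 3: 64°. I₃ = 0.6268 I₀ · cos²(64°) = 0.1205 I₀.
Ratio = 0.1205 / 0.02282 = 5.278.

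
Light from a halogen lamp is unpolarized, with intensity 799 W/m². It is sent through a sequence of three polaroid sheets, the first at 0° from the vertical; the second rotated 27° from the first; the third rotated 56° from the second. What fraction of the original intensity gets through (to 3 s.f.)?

I/I₀ ≈ 0.124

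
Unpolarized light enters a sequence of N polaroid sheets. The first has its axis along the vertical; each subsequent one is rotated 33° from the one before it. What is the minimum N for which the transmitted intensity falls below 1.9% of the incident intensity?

N = 11

First polarizer halves the unpolarized light: factor 1/2.
Each further stage multiplies by cos²(33°) = 0.7034.
After N polarizers: T = 0.5·0.7034^(N−1). Require T < 0.019 ⇒ N−1 > ln(0.019/0.5)/ln(0.7034) = 9.29, so N−1 ≥ 10 and N = 11.
Check: N=11 gives T = 0.01482 < 0.019; N=10 gives T = 0.02107.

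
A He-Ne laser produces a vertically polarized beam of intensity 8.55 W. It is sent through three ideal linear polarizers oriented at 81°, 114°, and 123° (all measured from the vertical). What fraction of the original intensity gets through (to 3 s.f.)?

I₁ = 8.55 W · cos²(81°) = 0.2092 W.
I₂ = I₁ · cos²(33°) = 0.2092 · 0.7034 = 0.1472 W.
I₃ = I₂ · cos²(9°) = 0.1472 · 0.9755 = 0.1436 W.
Transmitted fraction = 0.01679.

I/I₀ ≈ 0.0168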